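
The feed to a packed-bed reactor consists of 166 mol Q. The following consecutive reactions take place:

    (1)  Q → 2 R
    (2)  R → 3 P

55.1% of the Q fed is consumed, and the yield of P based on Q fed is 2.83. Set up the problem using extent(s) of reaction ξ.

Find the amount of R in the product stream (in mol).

26.3 mol

Conversion of Q: Q consumed = 1ξ₁ = 0.551 × 166 → ξ₁ = 91.47 mol.
Yield of P: 3ξ₂ / 166 = 2.83 → ξ₂ = 156.6 mol.
Outlet amounts (n = n₀ + Σ ν·ξ):
  Q: 166 − 1(91.47) = 74.53
  R: 0 + 2(91.47) − 1(156.6) = 26.34
  P: 0 + 3(156.6) = 469.8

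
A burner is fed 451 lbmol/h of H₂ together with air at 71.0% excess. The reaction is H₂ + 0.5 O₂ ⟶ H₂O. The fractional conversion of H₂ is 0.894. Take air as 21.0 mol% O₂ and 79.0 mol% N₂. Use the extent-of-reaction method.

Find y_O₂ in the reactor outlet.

Stoichiometric O₂ = 0.5 × 451 = 225.5 lbmol/h; O₂ fed = 225.5 × 1.710 = 385.6 lbmol/h.
N₂ fed = 385.6 × 79/21 = 1451 lbmol/h.
Fuel reacted = 0.894 × 451 → ξ = 403.2 lbmol/h.
Outlet (n = n₀ + ν ξ):
  H₂: 451 − 1(403.2) = 47.81
  O₂: 385.6 − 0.5(403.2) = 184
  N₂: 1451 (inert)
  H₂O: 0 + 1(403.2) = 403.2
Total out = 2086 lbmol/h; y_O₂ = 184 / 2086 = 0.08823.

0.0882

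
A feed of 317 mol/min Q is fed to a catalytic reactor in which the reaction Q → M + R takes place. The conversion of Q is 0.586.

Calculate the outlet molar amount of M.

Q reacted = 0.586 × 317 = 185.8 mol/min; ν_Q = −1, so ξ = 185.8/1 = 185.8 mol/min.
Outlet amounts (n = n₀ + ν ξ):
  Q: 317 − 1(185.8) = 131.2
  M: 0 + 1(185.8) = 185.8
  R: 0 + 1(185.8) = 185.8

186 mol/min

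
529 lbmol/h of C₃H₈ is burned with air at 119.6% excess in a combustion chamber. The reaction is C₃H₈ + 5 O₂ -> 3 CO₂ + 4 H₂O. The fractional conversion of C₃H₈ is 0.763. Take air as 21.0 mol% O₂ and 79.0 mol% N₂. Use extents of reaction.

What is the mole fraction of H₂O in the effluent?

0.0565

Stoichiometric O₂ = 5 × 529 = 2645 lbmol/h; O₂ fed = 2645 × 2.196 = 5808 lbmol/h.
N₂ fed = 5808 × 79/21 = 21850 lbmol/h.
Fuel reacted = 0.763 × 529 → ξ = 403.6 lbmol/h.
Outlet (n = n₀ + ν ξ):
  C₃H₈: 529 − 1(403.6) = 125.4
  O₂: 5808 − 5(403.6) = 3790
  N₂: 21850 (inert)
  CO₂: 0 + 3(403.6) = 1211
  H₂O: 0 + 4(403.6) = 1615
Total out = 28590 lbmol/h; y_H₂O = 1615 / 28590 = 0.05647.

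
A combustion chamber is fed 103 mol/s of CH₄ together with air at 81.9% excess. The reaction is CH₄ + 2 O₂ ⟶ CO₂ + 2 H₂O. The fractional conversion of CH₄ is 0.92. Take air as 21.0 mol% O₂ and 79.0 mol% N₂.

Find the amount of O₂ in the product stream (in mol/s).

Stoichiometric O₂ = 2 × 103 = 206 mol/s; O₂ fed = 206 × 1.819 = 374.7 mol/s.
N₂ fed = 374.7 × 79/21 = 1410 mol/s.
Fuel reacted = 0.92 × 103 → ξ = 94.76 mol/s.
Outlet (n = n₀ + ν ξ):
  CH₄: 103 − 1(94.76) = 8.24
  O₂: 374.7 − 2(94.76) = 185.2
  N₂: 1410 (inert)
  CO₂: 0 + 1(94.76) = 94.76
  H₂O: 0 + 2(94.76) = 189.5

185 mol/s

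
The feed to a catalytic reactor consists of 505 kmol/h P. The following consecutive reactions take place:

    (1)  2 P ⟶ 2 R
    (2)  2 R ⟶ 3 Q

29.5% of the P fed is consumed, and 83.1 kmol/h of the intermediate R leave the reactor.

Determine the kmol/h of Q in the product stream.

Conversion of P: P consumed = 2ξ₁ = 0.295 × 505 → ξ₁ = 74.49 kmol/h.
R balance: n_R = 0 + 2ξ₁ − 2ξ₂ = 83.1 → ξ₂ = (2·74.49 − 83.1)/2 = 32.94 kmol/h.
Outlet amounts (n = n₀ + Σ ν·ξ):
  P: 505 − 2(74.49) = 356
  R: 0 + 2(74.49) − 2(32.94) = 83.1
  Q: 0 + 3(32.94) = 98.81

98.8 kmol/h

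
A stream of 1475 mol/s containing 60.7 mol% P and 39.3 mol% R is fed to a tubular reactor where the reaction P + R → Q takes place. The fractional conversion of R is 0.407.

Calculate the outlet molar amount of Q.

R reacted = 0.407 × 579.7 = 235.9 mol/s; ν_R = −1, so ξ = 235.9/1 = 235.9 mol/s.
Outlet amounts (n = n₀ + ν ξ):
  P: 895.3 − 1(235.9) = 659.4
  R: 579.7 − 1(235.9) = 343.7
  Q: 0 + 1(235.9) = 235.9

236 mol/s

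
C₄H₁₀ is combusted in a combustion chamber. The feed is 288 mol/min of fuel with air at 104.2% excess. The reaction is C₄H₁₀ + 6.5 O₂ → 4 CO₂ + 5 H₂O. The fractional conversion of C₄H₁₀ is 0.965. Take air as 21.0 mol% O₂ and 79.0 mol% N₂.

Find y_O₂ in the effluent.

0.107

Stoichiometric O₂ = 6.5 × 288 = 1872 mol/min; O₂ fed = 1872 × 2.042 = 3823 mol/min.
N₂ fed = 3823 × 79/21 = 14380 mol/min.
Fuel reacted = 0.965 × 288 → ξ = 277.9 mol/min.
Outlet (n = n₀ + ν ξ):
  C₄H₁₀: 288 − 1(277.9) = 10.08
  O₂: 3823 − 6.5(277.9) = 2016
  N₂: 14380 (inert)
  CO₂: 0 + 4(277.9) = 1112
  H₂O: 0 + 5(277.9) = 1390
Total out = 18910 mol/min; y_O₂ = 2016 / 18910 = 0.1066.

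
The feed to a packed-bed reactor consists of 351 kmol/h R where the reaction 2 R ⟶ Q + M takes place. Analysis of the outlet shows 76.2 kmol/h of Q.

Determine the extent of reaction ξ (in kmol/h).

For Q: n = n₀ + 1ξ → 76.2 = 0 + 1ξ, giving ξ = 76.2 kmol/h.
Outlet amounts (n = n₀ + ν ξ):
  R: 351 − 2(76.2) = 198.6
  Q: 0 + 1(76.2) = 76.2
  M: 0 + 1(76.2) = 76.2

ξ = 76.2 kmol/h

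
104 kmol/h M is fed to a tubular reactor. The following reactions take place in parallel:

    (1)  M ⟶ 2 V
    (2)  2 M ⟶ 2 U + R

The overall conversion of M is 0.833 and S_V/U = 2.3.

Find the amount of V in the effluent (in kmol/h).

92.7 kmol/h

Conversion of M: M consumed = 0.833 × 104 = 86.63 kmol/h = 1ξ₁ + 2ξ₂.
Selectivity: 2ξ₁ / (2ξ₂) = 2.3 → ξ₁ = 2.3 ξ₂.
Substitute: (1·2.3 + 2) ξ₂ = 86.63 → ξ₂ = 20.15 kmol/h, ξ₁ = 46.34 kmol/h.
Outlet amounts (n = n₀ + Σ ν·ξ):
  M: 104 − 1(46.34) − 2(20.15) = 17.37
  V: 0 + 2(46.34) = 92.68
  U: 0 + 2(20.15) = 40.29
  R: 0 + 1(20.15) = 20.15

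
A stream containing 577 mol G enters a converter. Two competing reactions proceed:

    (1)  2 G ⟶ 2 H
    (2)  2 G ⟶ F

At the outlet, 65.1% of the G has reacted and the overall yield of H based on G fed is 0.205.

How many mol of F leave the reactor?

129 mol

Yield of H: 2ξ₁ / 577 = 0.205 → ξ₁ = 59.14 mol.
Conversion of G: 2ξ₁ + 2ξ₂ = 0.651 × 577 = 375.6 → ξ₂ = 128.7 mol.
Outlet amounts (n = n₀ + Σ ν·ξ):
  G: 577 − 2(59.14) − 2(128.7) = 201.4
  H: 0 + 2(59.14) = 118.3
  F: 0 + 1(128.7) = 128.7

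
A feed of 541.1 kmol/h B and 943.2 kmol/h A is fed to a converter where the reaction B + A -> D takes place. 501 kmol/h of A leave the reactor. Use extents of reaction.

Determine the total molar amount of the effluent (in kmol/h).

1040 kmol/h

For A: n = n₀ − 1ξ → 501 = 943.2 − 1ξ, giving ξ = 442.2 kmol/h.
Outlet amounts (n = n₀ + ν ξ):
  B: 541.1 − 1(442.2) = 98.9
  A: 943.2 − 1(442.2) = 501
  D: 0 + 1(442.2) = 442.2
Total out = 98.9 + 501 + 442.2 = 1042 kmol/h.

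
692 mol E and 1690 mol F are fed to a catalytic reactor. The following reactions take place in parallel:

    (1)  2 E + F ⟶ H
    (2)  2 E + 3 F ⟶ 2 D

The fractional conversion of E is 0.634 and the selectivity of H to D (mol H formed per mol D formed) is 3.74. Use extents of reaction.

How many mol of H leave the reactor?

193 mol

Conversion of E: E consumed = 0.634 × 692 = 438.7 mol = 2ξ₁ + 2ξ₂.
Selectivity: 1ξ₁ / (2ξ₂) = 3.74 → ξ₁ = 7.48 ξ₂.
Substitute: (2·7.48 + 2) ξ₂ = 438.7 → ξ₂ = 25.87 mol, ξ₁ = 193.5 mol.
Outlet amounts (n = n₀ + Σ ν·ξ):
  E: 692 − 2(193.5) − 2(25.87) = 253.3
  F: 1690 − 1(193.5) − 3(25.87) = 1419
  H: 0 + 1(193.5) = 193.5
  D: 0 + 2(25.87) = 51.74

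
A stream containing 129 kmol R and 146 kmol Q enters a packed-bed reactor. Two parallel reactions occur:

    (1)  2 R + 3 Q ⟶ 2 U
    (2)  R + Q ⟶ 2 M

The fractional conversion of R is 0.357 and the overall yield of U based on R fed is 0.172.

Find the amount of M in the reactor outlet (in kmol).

47.7 kmol

Yield of U: 2ξ₁ / 129 = 0.172 → ξ₁ = 11.09 kmol.
Conversion of R: 2ξ₁ + 1ξ₂ = 0.357 × 129 = 46.05 → ξ₂ = 23.86 kmol.
Outlet amounts (n = n₀ + Σ ν·ξ):
  R: 129 − 2(11.09) − 1(23.86) = 82.95
  Q: 146 − 3(11.09) − 1(23.86) = 88.85
  U: 0 + 2(11.09) = 22.19
  M: 0 + 2(23.86) = 47.73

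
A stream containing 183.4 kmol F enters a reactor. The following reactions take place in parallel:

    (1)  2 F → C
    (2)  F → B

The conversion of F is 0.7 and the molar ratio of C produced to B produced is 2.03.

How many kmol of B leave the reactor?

Conversion of F: F consumed = 0.7 × 183.4 = 128.4 kmol = 2ξ₁ + 1ξ₂.
Selectivity: 1ξ₁ / (1ξ₂) = 2.03 → ξ₁ = 2.03 ξ₂.
Substitute: (2·2.03 + 1) ξ₂ = 128.4 → ξ₂ = 25.37 kmol, ξ₁ = 51.5 kmol.
Outlet amounts (n = n₀ + Σ ν·ξ):
  F: 183.4 − 2(51.5) − 1(25.37) = 55.02
  C: 0 + 1(51.5) = 51.5
  B: 0 + 1(25.37) = 25.37

25.4 kmol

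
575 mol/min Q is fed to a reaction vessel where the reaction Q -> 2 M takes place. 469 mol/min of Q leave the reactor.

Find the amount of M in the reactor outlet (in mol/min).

For Q: n = n₀ − 1ξ → 469 = 575 − 1ξ, giving ξ = 106 mol/min.
Outlet amounts (n = n₀ + ν ξ):
  Q: 575 − 1(106) = 469
  M: 0 + 2(106) = 212

212 mol/min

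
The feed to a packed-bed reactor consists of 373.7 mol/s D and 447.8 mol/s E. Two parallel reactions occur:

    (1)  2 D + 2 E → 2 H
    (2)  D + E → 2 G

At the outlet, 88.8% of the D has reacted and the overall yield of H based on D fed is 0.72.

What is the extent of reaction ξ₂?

ξ₂ = 62.8 mol/s

Yield of H: 2ξ₁ / 373.7 = 0.72 → ξ₁ = 134.5 mol/s.
Conversion of D: 2ξ₁ + 1ξ₂ = 0.888 × 373.7 = 331.8 → ξ₂ = 62.78 mol/s.
Outlet amounts (n = n₀ + Σ ν·ξ):
  D: 373.7 − 2(134.5) − 1(62.78) = 41.85
  E: 447.8 − 2(134.5) − 1(62.78) = 116
  H: 0 + 2(134.5) = 269.1
  G: 0 + 2(62.78) = 125.6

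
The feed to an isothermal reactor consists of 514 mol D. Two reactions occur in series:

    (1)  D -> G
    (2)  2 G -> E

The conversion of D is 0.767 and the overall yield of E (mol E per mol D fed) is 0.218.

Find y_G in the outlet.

Conversion of D: D consumed = 1ξ₁ = 0.767 × 514 → ξ₁ = 394.2 mol.
Yield of E: 1ξ₂ / 514 = 0.218 → ξ₂ = 112.1 mol.
Outlet amounts (n = n₀ + Σ ν·ξ):
  D: 514 − 1(394.2) = 119.8
  G: 0 + 1(394.2) − 2(112.1) = 170.1
  E: 0 + 1(112.1) = 112.1
Total out = 401.9 mol; y_G = 170.1 / 401.9 = 0.4233.

0.423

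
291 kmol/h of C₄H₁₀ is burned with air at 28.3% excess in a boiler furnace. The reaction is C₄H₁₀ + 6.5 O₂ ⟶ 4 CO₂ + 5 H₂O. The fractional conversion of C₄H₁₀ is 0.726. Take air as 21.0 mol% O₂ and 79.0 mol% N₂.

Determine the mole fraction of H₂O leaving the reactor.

Stoichiometric O₂ = 6.5 × 291 = 1892 kmol/h; O₂ fed = 1892 × 1.283 = 2427 kmol/h.
N₂ fed = 2427 × 79/21 = 9129 kmol/h.
Fuel reacted = 0.726 × 291 → ξ = 211.3 kmol/h.
Outlet (n = n₀ + ν ξ):
  C₄H₁₀: 291 − 1(211.3) = 79.73
  O₂: 2427 − 6.5(211.3) = 1054
  N₂: 9129 (inert)
  CO₂: 0 + 4(211.3) = 845.1
  H₂O: 0 + 5(211.3) = 1056
Total out = 12160 kmol/h; y_H₂O = 1056 / 12160 = 0.08684.

0.0868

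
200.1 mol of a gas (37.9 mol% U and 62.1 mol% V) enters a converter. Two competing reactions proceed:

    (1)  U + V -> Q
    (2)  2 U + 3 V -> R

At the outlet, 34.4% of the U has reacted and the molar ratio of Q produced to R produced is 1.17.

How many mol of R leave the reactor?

8.23 mol

Conversion of U: U consumed = 0.344 × 75.84 = 26.09 mol = 1ξ₁ + 2ξ₂.
Selectivity: 1ξ₁ / (1ξ₂) = 1.17 → ξ₁ = 1.17 ξ₂.
Substitute: (1·1.17 + 2) ξ₂ = 26.09 → ξ₂ = 8.23 mol, ξ₁ = 9.629 mol.
Outlet amounts (n = n₀ + Σ ν·ξ):
  U: 75.84 − 1(9.629) − 2(8.23) = 49.75
  V: 124.3 − 1(9.629) − 3(8.23) = 89.94
  Q: 0 + 1(9.629) = 9.629
  R: 0 + 1(8.23) = 8.23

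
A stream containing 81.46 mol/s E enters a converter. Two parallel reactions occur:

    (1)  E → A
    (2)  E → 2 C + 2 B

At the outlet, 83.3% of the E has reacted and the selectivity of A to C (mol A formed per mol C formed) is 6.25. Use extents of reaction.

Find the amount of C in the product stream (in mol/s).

10.1 mol/s

Conversion of E: E consumed = 0.833 × 81.46 = 67.86 mol/s = 1ξ₁ + 1ξ₂.
Selectivity: 1ξ₁ / (2ξ₂) = 6.25 → ξ₁ = 12.5 ξ₂.
Substitute: (1·12.5 + 1) ξ₂ = 67.86 → ξ₂ = 5.026 mol/s, ξ₁ = 62.83 mol/s.
Outlet amounts (n = n₀ + Σ ν·ξ):
  E: 81.46 − 1(62.83) − 1(5.026) = 13.6
  A: 0 + 1(62.83) = 62.83
  C: 0 + 2(5.026) = 10.05
  B: 0 + 2(5.026) = 10.05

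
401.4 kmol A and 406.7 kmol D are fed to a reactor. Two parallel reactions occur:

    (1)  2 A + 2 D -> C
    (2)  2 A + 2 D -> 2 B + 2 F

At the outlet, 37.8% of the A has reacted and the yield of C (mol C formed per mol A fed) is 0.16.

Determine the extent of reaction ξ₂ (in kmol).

Yield of C: 1ξ₁ / 401.4 = 0.16 → ξ₁ = 64.22 kmol.
Conversion of A: 2ξ₁ + 2ξ₂ = 0.378 × 401.4 = 151.7 → ξ₂ = 11.64 kmol.
Outlet amounts (n = n₀ + Σ ν·ξ):
  A: 401.4 − 2(64.22) − 2(11.64) = 249.7
  D: 406.7 − 2(64.22) − 2(11.64) = 255
  C: 0 + 1(64.22) = 64.22
  B: 0 + 2(11.64) = 23.28
  F: 0 + 2(11.64) = 23.28

ξ₂ = 11.6 kmol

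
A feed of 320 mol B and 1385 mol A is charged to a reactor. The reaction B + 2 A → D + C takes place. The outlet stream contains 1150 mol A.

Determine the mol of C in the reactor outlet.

For A: n = n₀ − 2ξ → 1150 = 1385 − 2ξ, giving ξ = 117.5 mol.
Outlet amounts (n = n₀ + ν ξ):
  B: 320 − 1(117.5) = 202.5
  A: 1385 − 2(117.5) = 1150
  D: 0 + 1(117.5) = 117.5
  C: 0 + 1(117.5) = 117.5

118 mol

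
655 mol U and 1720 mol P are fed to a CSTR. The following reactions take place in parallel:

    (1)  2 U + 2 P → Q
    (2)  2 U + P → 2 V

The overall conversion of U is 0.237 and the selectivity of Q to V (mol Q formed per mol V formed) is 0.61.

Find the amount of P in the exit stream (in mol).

Conversion of U: U consumed = 0.237 × 655 = 155.2 mol = 2ξ₁ + 2ξ₂.
Selectivity: 1ξ₁ / (2ξ₂) = 0.61 → ξ₁ = 1.22 ξ₂.
Substitute: (2·1.22 + 2) ξ₂ = 155.2 → ξ₂ = 34.96 mol, ξ₁ = 42.65 mol.
Outlet amounts (n = n₀ + Σ ν·ξ):
  U: 655 − 2(42.65) − 2(34.96) = 499.8
  P: 1720 − 2(42.65) − 1(34.96) = 1600
  Q: 0 + 1(42.65) = 42.65
  V: 0 + 2(34.96) = 69.93

1600 mol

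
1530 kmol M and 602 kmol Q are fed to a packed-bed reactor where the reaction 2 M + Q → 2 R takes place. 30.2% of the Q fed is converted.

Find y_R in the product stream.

Q reacted = 0.302 × 602 = 181.8 kmol; ν_Q = −1, so ξ = 181.8/1 = 181.8 kmol.
Outlet amounts (n = n₀ + ν ξ):
  M: 1530 − 2(181.8) = 1166
  Q: 602 − 1(181.8) = 420.2
  R: 0 + 2(181.8) = 363.6
Total out = 1950 kmol; y_R = 363.6 / 1950 = 0.1864.

0.186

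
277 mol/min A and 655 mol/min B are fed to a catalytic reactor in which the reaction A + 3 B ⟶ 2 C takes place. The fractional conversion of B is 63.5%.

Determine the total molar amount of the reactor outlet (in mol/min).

655 mol/min

B reacted = 0.635 × 655 = 415.9 mol/min; ν_B = −3, so ξ = 415.9/3 = 138.6 mol/min.
Outlet amounts (n = n₀ + ν ξ):
  A: 277 − 1(138.6) = 138.4
  B: 655 − 3(138.6) = 239.1
  C: 0 + 2(138.6) = 277.3
Total out = 138.4 + 239.1 + 277.3 = 654.7 mol/min.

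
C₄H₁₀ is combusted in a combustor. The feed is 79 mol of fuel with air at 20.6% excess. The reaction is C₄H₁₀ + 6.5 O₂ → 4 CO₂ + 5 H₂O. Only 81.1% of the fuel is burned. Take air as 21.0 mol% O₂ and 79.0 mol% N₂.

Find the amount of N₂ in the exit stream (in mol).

2330 mol

Stoichiometric O₂ = 6.5 × 79 = 513.5 mol; O₂ fed = 513.5 × 1.206 = 619.3 mol.
N₂ fed = 619.3 × 79/21 = 2330 mol.
Fuel reacted = 0.811 × 79 → ξ = 64.07 mol.
Outlet (n = n₀ + ν ξ):
  C₄H₁₀: 79 − 1(64.07) = 14.93
  O₂: 619.3 − 6.5(64.07) = 202.8
  N₂: 2330 (inert)
  CO₂: 0 + 4(64.07) = 256.3
  H₂O: 0 + 5(64.07) = 320.3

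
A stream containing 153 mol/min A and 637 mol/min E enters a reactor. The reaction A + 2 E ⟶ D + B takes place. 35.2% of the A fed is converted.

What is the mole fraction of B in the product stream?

0.0732

A reacted = 0.352 × 153 = 53.86 mol/min; ν_A = −1, so ξ = 53.86/1 = 53.86 mol/min.
Outlet amounts (n = n₀ + ν ξ):
  A: 153 − 1(53.86) = 99.14
  E: 637 − 2(53.86) = 529.3
  D: 0 + 1(53.86) = 53.86
  B: 0 + 1(53.86) = 53.86
Total out = 736.1 mol/min; y_B = 53.86 / 736.1 = 0.07316.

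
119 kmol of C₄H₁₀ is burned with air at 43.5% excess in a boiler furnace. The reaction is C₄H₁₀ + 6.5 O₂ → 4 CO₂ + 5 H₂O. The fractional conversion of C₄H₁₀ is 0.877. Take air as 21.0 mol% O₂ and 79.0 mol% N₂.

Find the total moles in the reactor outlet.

5560 kmol

Stoichiometric O₂ = 6.5 × 119 = 773.5 kmol; O₂ fed = 773.5 × 1.435 = 1110 kmol.
N₂ fed = 1110 × 79/21 = 4176 kmol.
Fuel reacted = 0.877 × 119 → ξ = 104.4 kmol.
Outlet (n = n₀ + ν ξ):
  C₄H₁₀: 119 − 1(104.4) = 14.64
  O₂: 1110 − 6.5(104.4) = 431.6
  N₂: 4176 (inert)
  CO₂: 0 + 4(104.4) = 417.5
  H₂O: 0 + 5(104.4) = 521.8
Total out = 14.64 + 431.6 + 4176 + 417.5 + 521.8 = 5561 kmol.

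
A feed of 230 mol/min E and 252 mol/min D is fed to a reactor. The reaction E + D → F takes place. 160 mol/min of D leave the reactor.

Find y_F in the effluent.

0.236

For D: n = n₀ − 1ξ → 160 = 252 − 1ξ, giving ξ = 92 mol/min.
Outlet amounts (n = n₀ + ν ξ):
  E: 230 − 1(92) = 138
  D: 252 − 1(92) = 160
  F: 0 + 1(92) = 92
Total out = 390 mol/min; y_F = 92 / 390 = 0.2359.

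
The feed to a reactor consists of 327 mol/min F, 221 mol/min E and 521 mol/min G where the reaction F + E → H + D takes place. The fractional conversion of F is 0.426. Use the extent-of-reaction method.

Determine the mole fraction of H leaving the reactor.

0.13

F reacted = 0.426 × 327 = 139.3 mol/min; ν_F = −1, so ξ = 139.3/1 = 139.3 mol/min.
Outlet amounts (n = n₀ + ν ξ):
  F: 327 − 1(139.3) = 187.7
  E: 221 − 1(139.3) = 81.7
  H: 0 + 1(139.3) = 139.3
  D: 0 + 1(139.3) = 139.3
  G: 521 (inert)
Total out = 1069 mol/min; y_H = 139.3 / 1069 = 0.1303.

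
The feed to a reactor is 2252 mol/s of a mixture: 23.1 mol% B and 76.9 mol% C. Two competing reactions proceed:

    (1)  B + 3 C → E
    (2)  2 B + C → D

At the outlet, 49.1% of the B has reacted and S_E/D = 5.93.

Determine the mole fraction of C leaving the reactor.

Conversion of B: B consumed = 0.491 × 520.2 = 255.4 mol/s = 1ξ₁ + 2ξ₂.
Selectivity: 1ξ₁ / (1ξ₂) = 5.93 → ξ₁ = 5.93 ξ₂.
Substitute: (1·5.93 + 2) ξ₂ = 255.4 → ξ₂ = 32.21 mol/s, ξ₁ = 191 mol/s.
Outlet amounts (n = n₀ + Σ ν·ξ):
  B: 520.2 − 1(191) − 2(32.21) = 264.8
  C: 1732 − 3(191) − 1(32.21) = 1127
  E: 0 + 1(191) = 191
  D: 0 + 1(32.21) = 32.21
Total out = 1615 mol/s; y_C = 1127 / 1615 = 0.6978.

0.698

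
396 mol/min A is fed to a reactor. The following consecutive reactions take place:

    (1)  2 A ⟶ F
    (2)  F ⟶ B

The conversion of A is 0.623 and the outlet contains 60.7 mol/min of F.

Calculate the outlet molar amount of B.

62.7 mol/min

Conversion of A: A consumed = 2ξ₁ = 0.623 × 396 → ξ₁ = 123.4 mol/min.
F balance: n_F = 0 + 1ξ₁ − 1ξ₂ = 60.7 → ξ₂ = (1·123.4 − 60.7)/1 = 62.65 mol/min.
Outlet amounts (n = n₀ + Σ ν·ξ):
  A: 396 − 2(123.4) = 149.3
  F: 0 + 1(123.4) − 1(62.65) = 60.7
  B: 0 + 1(62.65) = 62.65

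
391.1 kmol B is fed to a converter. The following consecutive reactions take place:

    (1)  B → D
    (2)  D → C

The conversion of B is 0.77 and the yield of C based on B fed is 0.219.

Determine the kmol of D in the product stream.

Conversion of B: B consumed = 1ξ₁ = 0.77 × 391.1 → ξ₁ = 301.1 kmol.
Yield of C: 1ξ₂ / 391.1 = 0.219 → ξ₂ = 85.65 kmol.
Outlet amounts (n = n₀ + Σ ν·ξ):
  B: 391.1 − 1(301.1) = 89.95
  D: 0 + 1(301.1) − 1(85.65) = 215.5
  C: 0 + 1(85.65) = 85.65

215 kmol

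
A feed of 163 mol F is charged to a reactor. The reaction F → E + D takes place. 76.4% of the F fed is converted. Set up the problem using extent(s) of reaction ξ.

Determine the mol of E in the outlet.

125 mol

F reacted = 0.764 × 163 = 124.5 mol; ν_F = −1, so ξ = 124.5/1 = 124.5 mol.
Outlet amounts (n = n₀ + ν ξ):
  F: 163 − 1(124.5) = 38.47
  E: 0 + 1(124.5) = 124.5
  D: 0 + 1(124.5) = 124.5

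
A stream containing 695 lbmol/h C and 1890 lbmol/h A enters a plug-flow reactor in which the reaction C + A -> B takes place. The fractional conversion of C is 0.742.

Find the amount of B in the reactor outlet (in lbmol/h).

C reacted = 0.742 × 695 = 515.7 lbmol/h; ν_C = −1, so ξ = 515.7/1 = 515.7 lbmol/h.
Outlet amounts (n = n₀ + ν ξ):
  C: 695 − 1(515.7) = 179.3
  A: 1890 − 1(515.7) = 1374
  B: 0 + 1(515.7) = 515.7

516 lbmol/h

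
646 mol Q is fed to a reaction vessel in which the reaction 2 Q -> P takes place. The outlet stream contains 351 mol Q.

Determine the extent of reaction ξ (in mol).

For Q: n = n₀ − 2ξ → 351 = 646 − 2ξ, giving ξ = 147.5 mol.
Outlet amounts (n = n₀ + ν ξ):
  Q: 646 − 2(147.5) = 351
  P: 0 + 1(147.5) = 147.5

ξ = 148 mol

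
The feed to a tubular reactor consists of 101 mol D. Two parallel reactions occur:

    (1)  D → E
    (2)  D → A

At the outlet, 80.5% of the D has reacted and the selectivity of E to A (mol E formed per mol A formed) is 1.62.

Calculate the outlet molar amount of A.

31 mol

Conversion of D: D consumed = 0.805 × 101 = 81.31 mol = 1ξ₁ + 1ξ₂.
Selectivity: 1ξ₁ / (1ξ₂) = 1.62 → ξ₁ = 1.62 ξ₂.
Substitute: (1·1.62 + 1) ξ₂ = 81.31 → ξ₂ = 31.03 mol, ξ₁ = 50.27 mol.
Outlet amounts (n = n₀ + Σ ν·ξ):
  D: 101 − 1(50.27) − 1(31.03) = 19.69
  E: 0 + 1(50.27) = 50.27
  A: 0 + 1(31.03) = 31.03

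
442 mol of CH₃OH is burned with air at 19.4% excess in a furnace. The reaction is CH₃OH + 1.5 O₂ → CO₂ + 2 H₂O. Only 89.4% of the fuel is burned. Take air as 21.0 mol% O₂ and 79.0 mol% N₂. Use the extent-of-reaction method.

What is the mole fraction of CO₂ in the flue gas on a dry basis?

0.109

Stoichiometric O₂ = 1.5 × 442 = 663 mol; O₂ fed = 663 × 1.194 = 791.6 mol.
N₂ fed = 791.6 × 79/21 = 2978 mol.
Fuel reacted = 0.894 × 442 → ξ = 395.1 mol.
Outlet (n = n₀ + ν ξ):
  CH₃OH: 442 − 1(395.1) = 46.85
  O₂: 791.6 − 1.5(395.1) = 198.9
  N₂: 2978 (inert)
  CO₂: 0 + 1(395.1) = 395.1
  H₂O: 0 + 2(395.1) = 790.3
Dry total = 3619 mol; y_CO₂ (dry) = 395.1 / 3619 = 0.1092.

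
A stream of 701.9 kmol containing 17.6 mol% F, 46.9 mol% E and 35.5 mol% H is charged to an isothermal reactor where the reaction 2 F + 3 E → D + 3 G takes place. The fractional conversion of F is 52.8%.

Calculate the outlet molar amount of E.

F reacted = 0.528 × 123.5 = 65.23 kmol; ν_F = −2, so ξ = 65.23/2 = 32.61 kmol.
Outlet amounts (n = n₀ + ν ξ):
  F: 123.5 − 2(32.61) = 58.31
  E: 329.2 − 3(32.61) = 231.4
  D: 0 + 1(32.61) = 32.61
  G: 0 + 3(32.61) = 97.84
  H: 249.2 (inert)

231 kmol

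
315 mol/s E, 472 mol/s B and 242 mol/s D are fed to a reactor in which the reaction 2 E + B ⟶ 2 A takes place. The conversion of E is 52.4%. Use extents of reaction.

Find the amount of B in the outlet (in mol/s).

E reacted = 0.524 × 315 = 165.1 mol/s; ν_E = −2, so ξ = 165.1/2 = 82.53 mol/s.
Outlet amounts (n = n₀ + ν ξ):
  E: 315 − 2(82.53) = 149.9
  B: 472 − 1(82.53) = 389.5
  A: 0 + 2(82.53) = 165.1
  D: 242 (inert)

389 mol/s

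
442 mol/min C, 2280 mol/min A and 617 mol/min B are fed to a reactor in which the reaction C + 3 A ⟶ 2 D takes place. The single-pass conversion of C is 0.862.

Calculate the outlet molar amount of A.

1140 mol/min

C reacted = 0.862 × 442 = 381 mol/min; ν_C = −1, so ξ = 381/1 = 381 mol/min.
Outlet amounts (n = n₀ + ν ξ):
  C: 442 − 1(381) = 61
  A: 2280 − 3(381) = 1137
  D: 0 + 2(381) = 762
  B: 617 (inert)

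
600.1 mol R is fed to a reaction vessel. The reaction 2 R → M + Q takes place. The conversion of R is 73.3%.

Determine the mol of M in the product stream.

220 mol

R reacted = 0.733 × 600.1 = 439.9 mol; ν_R = −2, so ξ = 439.9/2 = 219.9 mol.
Outlet amounts (n = n₀ + ν ξ):
  R: 600.1 − 2(219.9) = 160.2
  M: 0 + 1(219.9) = 219.9
  Q: 0 + 1(219.9) = 219.9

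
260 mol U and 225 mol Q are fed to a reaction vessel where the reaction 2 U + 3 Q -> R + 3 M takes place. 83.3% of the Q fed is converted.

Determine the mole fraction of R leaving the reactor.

0.148

Q reacted = 0.833 × 225 = 187.4 mol; ν_Q = −3, so ξ = 187.4/3 = 62.47 mol.
Outlet amounts (n = n₀ + ν ξ):
  U: 260 − 2(62.47) = 135.1
  Q: 225 − 3(62.47) = 37.58
  R: 0 + 1(62.47) = 62.47
  M: 0 + 3(62.47) = 187.4
Total out = 422.5 mol; y_R = 62.47 / 422.5 = 0.1479.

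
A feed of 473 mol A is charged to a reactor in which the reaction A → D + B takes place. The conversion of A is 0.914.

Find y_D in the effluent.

0.478

A reacted = 0.914 × 473 = 432.3 mol; ν_A = −1, so ξ = 432.3/1 = 432.3 mol.
Outlet amounts (n = n₀ + ν ξ):
  A: 473 − 1(432.3) = 40.68
  D: 0 + 1(432.3) = 432.3
  B: 0 + 1(432.3) = 432.3
Total out = 905.3 mol; y_D = 432.3 / 905.3 = 0.4775.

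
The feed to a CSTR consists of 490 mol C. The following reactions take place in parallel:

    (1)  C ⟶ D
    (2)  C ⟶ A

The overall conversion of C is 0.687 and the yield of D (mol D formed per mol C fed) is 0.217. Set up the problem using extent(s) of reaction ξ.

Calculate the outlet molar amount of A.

230 mol

Yield of D: 1ξ₁ / 490 = 0.217 → ξ₁ = 106.3 mol.
Conversion of C: 1ξ₁ + 1ξ₂ = 0.687 × 490 = 336.6 → ξ₂ = 230.3 mol.
Outlet amounts (n = n₀ + Σ ν·ξ):
  C: 490 − 1(106.3) − 1(230.3) = 153.4
  D: 0 + 1(106.3) = 106.3
  A: 0 + 1(230.3) = 230.3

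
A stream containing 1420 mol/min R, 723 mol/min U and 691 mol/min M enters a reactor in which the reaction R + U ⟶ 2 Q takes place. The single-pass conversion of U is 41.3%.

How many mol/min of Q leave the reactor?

597 mol/min

U reacted = 0.413 × 723 = 298.6 mol/min; ν_U = −1, so ξ = 298.6/1 = 298.6 mol/min.
Outlet amounts (n = n₀ + ν ξ):
  R: 1420 − 1(298.6) = 1121
  U: 723 − 1(298.6) = 424.4
  Q: 0 + 2(298.6) = 597.2
  M: 691 (inert)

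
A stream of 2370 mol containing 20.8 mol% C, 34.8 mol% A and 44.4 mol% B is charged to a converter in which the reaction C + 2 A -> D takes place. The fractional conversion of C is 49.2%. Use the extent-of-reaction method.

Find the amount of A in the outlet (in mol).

C reacted = 0.492 × 493 = 242.5 mol; ν_C = −1, so ξ = 242.5/1 = 242.5 mol.
Outlet amounts (n = n₀ + ν ξ):
  C: 493 − 1(242.5) = 250.4
  A: 824.8 − 2(242.5) = 339.7
  D: 0 + 1(242.5) = 242.5
  B: 1052 (inert)

340 mol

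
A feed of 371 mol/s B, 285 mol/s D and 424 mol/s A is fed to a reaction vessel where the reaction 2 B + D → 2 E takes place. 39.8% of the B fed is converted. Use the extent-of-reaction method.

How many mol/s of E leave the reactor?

148 mol/s

B reacted = 0.398 × 371 = 147.7 mol/s; ν_B = −2, so ξ = 147.7/2 = 73.83 mol/s.
Outlet amounts (n = n₀ + ν ξ):
  B: 371 − 2(73.83) = 223.3
  D: 285 − 1(73.83) = 211.2
  E: 0 + 2(73.83) = 147.7
  A: 424 (inert)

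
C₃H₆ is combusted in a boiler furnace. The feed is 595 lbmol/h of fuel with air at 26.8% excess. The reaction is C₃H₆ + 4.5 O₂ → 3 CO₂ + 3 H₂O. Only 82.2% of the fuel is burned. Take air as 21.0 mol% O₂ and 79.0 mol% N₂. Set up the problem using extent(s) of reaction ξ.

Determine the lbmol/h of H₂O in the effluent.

1470 lbmol/h

Stoichiometric O₂ = 4.5 × 595 = 2678 lbmol/h; O₂ fed = 2678 × 1.268 = 3395 lbmol/h.
N₂ fed = 3395 × 79/21 = 12770 lbmol/h.
Fuel reacted = 0.822 × 595 → ξ = 489.1 lbmol/h.
Outlet (n = n₀ + ν ξ):
  C₃H₆: 595 − 1(489.1) = 105.9
  O₂: 3395 − 4.5(489.1) = 1194
  N₂: 12770 (inert)
  CO₂: 0 + 3(489.1) = 1467
  H₂O: 0 + 3(489.1) = 1467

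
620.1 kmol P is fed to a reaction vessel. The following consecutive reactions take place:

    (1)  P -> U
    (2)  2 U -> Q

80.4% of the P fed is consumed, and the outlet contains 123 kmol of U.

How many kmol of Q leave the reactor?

188 kmol

Conversion of P: P consumed = 1ξ₁ = 0.804 × 620.1 → ξ₁ = 498.6 kmol.
U balance: n_U = 0 + 1ξ₁ − 2ξ₂ = 123 → ξ₂ = (1·498.6 − 123)/2 = 187.8 kmol.
Outlet amounts (n = n₀ + Σ ν·ξ):
  P: 620.1 − 1(498.6) = 121.5
  U: 0 + 1(498.6) − 2(187.8) = 123
  Q: 0 + 1(187.8) = 187.8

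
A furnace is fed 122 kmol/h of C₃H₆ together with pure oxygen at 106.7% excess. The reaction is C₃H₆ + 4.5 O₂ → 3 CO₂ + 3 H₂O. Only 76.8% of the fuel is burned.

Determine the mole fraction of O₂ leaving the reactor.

0.547

Stoichiometric O₂ = 4.5 × 122 = 549 kmol/h; O₂ fed = 549 × 2.067 = 1135 kmol/h.
Fuel reacted = 0.768 × 122 → ξ = 93.7 kmol/h.
Outlet (n = n₀ + ν ξ):
  C₃H₆: 122 − 1(93.7) = 28.3
  O₂: 1135 − 4.5(93.7) = 713.2
  CO₂: 0 + 3(93.7) = 281.1
  H₂O: 0 + 3(93.7) = 281.1
Total out = 1304 kmol/h; y_O₂ = 713.2 / 1304 = 0.547.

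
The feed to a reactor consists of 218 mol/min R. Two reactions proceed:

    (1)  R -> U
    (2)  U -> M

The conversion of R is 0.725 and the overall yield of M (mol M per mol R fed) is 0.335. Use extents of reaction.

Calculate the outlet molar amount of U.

Conversion of R: R consumed = 1ξ₁ = 0.725 × 218 → ξ₁ = 158 mol/min.
Yield of M: 1ξ₂ / 218 = 0.335 → ξ₂ = 73.03 mol/min.
Outlet amounts (n = n₀ + Σ ν·ξ):
  R: 218 − 1(158) = 59.95
  U: 0 + 1(158) − 1(73.03) = 85.02
  M: 0 + 1(73.03) = 73.03

85 mol/min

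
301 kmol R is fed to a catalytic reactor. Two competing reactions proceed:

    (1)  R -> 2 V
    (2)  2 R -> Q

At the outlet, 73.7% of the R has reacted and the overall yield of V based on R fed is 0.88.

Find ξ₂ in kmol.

Yield of V: 2ξ₁ / 301 = 0.88 → ξ₁ = 132.4 kmol.
Conversion of R: 1ξ₁ + 2ξ₂ = 0.737 × 301 = 221.8 → ξ₂ = 44.7 kmol.
Outlet amounts (n = n₀ + Σ ν·ξ):
  R: 301 − 1(132.4) − 2(44.7) = 79.16
  V: 0 + 2(132.4) = 264.9
  Q: 0 + 1(44.7) = 44.7

ξ₂ = 44.7 kmol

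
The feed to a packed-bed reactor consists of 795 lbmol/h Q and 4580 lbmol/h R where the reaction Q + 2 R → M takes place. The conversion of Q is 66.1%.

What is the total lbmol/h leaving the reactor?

Q reacted = 0.661 × 795 = 525.5 lbmol/h; ν_Q = −1, so ξ = 525.5/1 = 525.5 lbmol/h.
Outlet amounts (n = n₀ + ν ξ):
  Q: 795 − 1(525.5) = 269.5
  R: 4580 − 2(525.5) = 3529
  M: 0 + 1(525.5) = 525.5
Total out = 269.5 + 3529 + 525.5 = 4324 lbmol/h.

4320 lbmol/h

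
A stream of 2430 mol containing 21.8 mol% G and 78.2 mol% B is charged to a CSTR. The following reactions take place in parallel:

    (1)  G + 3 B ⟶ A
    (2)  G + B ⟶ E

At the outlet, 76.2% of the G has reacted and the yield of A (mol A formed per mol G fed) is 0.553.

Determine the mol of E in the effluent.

111 mol

Yield of A: 1ξ₁ / 529.7 = 0.553 → ξ₁ = 292.9 mol.
Conversion of G: 1ξ₁ + 1ξ₂ = 0.762 × 529.7 = 403.7 → ξ₂ = 110.7 mol.
Outlet amounts (n = n₀ + Σ ν·ξ):
  G: 529.7 − 1(292.9) − 1(110.7) = 126.1
  B: 1900 − 3(292.9) − 1(110.7) = 910.7
  A: 0 + 1(292.9) = 292.9
  E: 0 + 1(110.7) = 110.7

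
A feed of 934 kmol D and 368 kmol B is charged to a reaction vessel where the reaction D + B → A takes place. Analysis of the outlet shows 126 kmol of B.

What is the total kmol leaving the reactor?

1060 kmol

For B: n = n₀ − 1ξ → 126 = 368 − 1ξ, giving ξ = 242 kmol.
Outlet amounts (n = n₀ + ν ξ):
  D: 934 − 1(242) = 692
  B: 368 − 1(242) = 126
  A: 0 + 1(242) = 242
Total out = 692 + 126 + 242 = 1060 kmol.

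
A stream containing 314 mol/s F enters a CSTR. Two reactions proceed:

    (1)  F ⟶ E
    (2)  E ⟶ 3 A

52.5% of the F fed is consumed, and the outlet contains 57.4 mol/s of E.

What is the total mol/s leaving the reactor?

529 mol/s

Conversion of F: F consumed = 1ξ₁ = 0.525 × 314 → ξ₁ = 164.8 mol/s.
E balance: n_E = 0 + 1ξ₁ − 1ξ₂ = 57.4 → ξ₂ = (1·164.8 − 57.4)/1 = 107.4 mol/s.
Outlet amounts (n = n₀ + Σ ν·ξ):
  F: 314 − 1(164.8) = 149.2
  E: 0 + 1(164.8) − 1(107.4) = 57.4
  A: 0 + 3(107.4) = 322.3
Total out = 149.2 + 57.4 + 322.3 = 528.9 mol/s.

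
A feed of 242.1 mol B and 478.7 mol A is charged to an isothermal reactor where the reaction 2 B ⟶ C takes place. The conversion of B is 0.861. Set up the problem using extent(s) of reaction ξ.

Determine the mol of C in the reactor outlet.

B reacted = 0.861 × 242.1 = 208.4 mol; ν_B = −2, so ξ = 208.4/2 = 104.2 mol.
Outlet amounts (n = n₀ + ν ξ):
  B: 242.1 − 2(104.2) = 33.65
  C: 0 + 1(104.2) = 104.2
  A: 478.7 (inert)

104 mol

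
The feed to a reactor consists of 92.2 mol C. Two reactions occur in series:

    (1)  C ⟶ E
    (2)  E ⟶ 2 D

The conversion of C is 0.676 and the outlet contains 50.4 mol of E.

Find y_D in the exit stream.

0.229

Conversion of C: C consumed = 1ξ₁ = 0.676 × 92.2 → ξ₁ = 62.33 mol.
E balance: n_E = 0 + 1ξ₁ − 1ξ₂ = 50.4 → ξ₂ = (1·62.33 − 50.4)/1 = 11.93 mol.
Outlet amounts (n = n₀ + Σ ν·ξ):
  C: 92.2 − 1(62.33) = 29.87
  E: 0 + 1(62.33) − 1(11.93) = 50.4
  D: 0 + 2(11.93) = 23.85
Total out = 104.1 mol; y_D = 23.85 / 104.1 = 0.2291.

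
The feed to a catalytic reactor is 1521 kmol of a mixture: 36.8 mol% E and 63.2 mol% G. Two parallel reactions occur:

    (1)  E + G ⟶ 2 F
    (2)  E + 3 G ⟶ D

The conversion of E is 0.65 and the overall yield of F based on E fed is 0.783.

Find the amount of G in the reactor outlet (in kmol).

Yield of F: 2ξ₁ / 559.7 = 0.783 → ξ₁ = 219.1 kmol.
Conversion of E: 1ξ₁ + 1ξ₂ = 0.65 × 559.7 = 363.8 → ξ₂ = 144.7 kmol.
Outlet amounts (n = n₀ + Σ ν·ξ):
  E: 559.7 − 1(219.1) − 1(144.7) = 195.9
  G: 961.3 − 1(219.1) − 3(144.7) = 308.1
  F: 0 + 2(219.1) = 438.3
  D: 0 + 1(144.7) = 144.7

308 kmol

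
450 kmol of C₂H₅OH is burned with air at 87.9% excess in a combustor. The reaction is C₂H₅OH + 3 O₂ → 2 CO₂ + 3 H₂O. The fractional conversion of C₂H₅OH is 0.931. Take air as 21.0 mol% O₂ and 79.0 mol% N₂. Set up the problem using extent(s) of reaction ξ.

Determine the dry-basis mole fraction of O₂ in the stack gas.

0.109

Stoichiometric O₂ = 3 × 450 = 1350 kmol; O₂ fed = 1350 × 1.879 = 2537 kmol.
N₂ fed = 2537 × 79/21 = 9543 kmol.
Fuel reacted = 0.931 × 450 → ξ = 419 kmol.
Outlet (n = n₀ + ν ξ):
  C₂H₅OH: 450 − 1(419) = 31.05
  O₂: 2537 − 3(419) = 1280
  N₂: 9543 (inert)
  CO₂: 0 + 2(419) = 837.9
  H₂O: 0 + 3(419) = 1257
Dry total = 11690 kmol; y_O₂ (dry) = 1280 / 11690 = 0.1095.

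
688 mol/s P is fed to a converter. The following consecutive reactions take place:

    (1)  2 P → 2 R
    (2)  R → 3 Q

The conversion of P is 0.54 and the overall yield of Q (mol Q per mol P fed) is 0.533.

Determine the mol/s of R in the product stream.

249 mol/s

Conversion of P: P consumed = 2ξ₁ = 0.54 × 688 → ξ₁ = 185.8 mol/s.
Yield of Q: 3ξ₂ / 688 = 0.533 → ξ₂ = 122.2 mol/s.
Outlet amounts (n = n₀ + Σ ν·ξ):
  P: 688 − 2(185.8) = 316.5
  R: 0 + 2(185.8) − 1(122.2) = 249.3
  Q: 0 + 3(122.2) = 366.7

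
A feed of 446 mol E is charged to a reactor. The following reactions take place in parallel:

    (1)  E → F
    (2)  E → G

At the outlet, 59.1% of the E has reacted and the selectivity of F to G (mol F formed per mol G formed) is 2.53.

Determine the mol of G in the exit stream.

Conversion of E: E consumed = 0.591 × 446 = 263.6 mol = 1ξ₁ + 1ξ₂.
Selectivity: 1ξ₁ / (1ξ₂) = 2.53 → ξ₁ = 2.53 ξ₂.
Substitute: (1·2.53 + 1) ξ₂ = 263.6 → ξ₂ = 74.67 mol, ξ₁ = 188.9 mol.
Outlet amounts (n = n₀ + Σ ν·ξ):
  E: 446 − 1(188.9) − 1(74.67) = 182.4
  F: 0 + 1(188.9) = 188.9
  G: 0 + 1(74.67) = 74.67

74.7 mol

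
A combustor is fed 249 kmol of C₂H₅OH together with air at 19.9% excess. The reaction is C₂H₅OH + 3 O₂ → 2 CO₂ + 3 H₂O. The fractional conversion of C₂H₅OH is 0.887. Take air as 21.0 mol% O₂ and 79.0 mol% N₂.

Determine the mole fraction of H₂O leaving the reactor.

0.14

Stoichiometric O₂ = 3 × 249 = 747 kmol; O₂ fed = 747 × 1.199 = 895.7 kmol.
N₂ fed = 895.7 × 79/21 = 3369 kmol.
Fuel reacted = 0.887 × 249 → ξ = 220.9 kmol.
Outlet (n = n₀ + ν ξ):
  C₂H₅OH: 249 − 1(220.9) = 28.14
  O₂: 895.7 − 3(220.9) = 233.1
  N₂: 3369 (inert)
  CO₂: 0 + 2(220.9) = 441.7
  H₂O: 0 + 3(220.9) = 662.6
Total out = 4735 kmol; y_H₂O = 662.6 / 4735 = 0.1399.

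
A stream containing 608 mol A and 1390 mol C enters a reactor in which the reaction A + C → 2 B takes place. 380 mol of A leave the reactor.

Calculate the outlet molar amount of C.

For A: n = n₀ − 1ξ → 380 = 608 − 1ξ, giving ξ = 228 mol.
Outlet amounts (n = n₀ + ν ξ):
  A: 608 − 1(228) = 380
  C: 1390 − 1(228) = 1162
  B: 0 + 2(228) = 456

1160 mol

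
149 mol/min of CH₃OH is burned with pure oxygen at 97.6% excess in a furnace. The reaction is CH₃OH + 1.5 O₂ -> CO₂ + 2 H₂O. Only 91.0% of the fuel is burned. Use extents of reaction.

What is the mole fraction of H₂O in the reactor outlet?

0.412

Stoichiometric O₂ = 1.5 × 149 = 223.5 mol/min; O₂ fed = 223.5 × 1.976 = 441.6 mol/min.
Fuel reacted = 0.91 × 149 → ξ = 135.6 mol/min.
Outlet (n = n₀ + ν ξ):
  CH₃OH: 149 − 1(135.6) = 13.41
  O₂: 441.6 − 1.5(135.6) = 238.3
  CO₂: 0 + 1(135.6) = 135.6
  H₂O: 0 + 2(135.6) = 271.2
Total out = 658.4 mol/min; y_H₂O = 271.2 / 658.4 = 0.4119.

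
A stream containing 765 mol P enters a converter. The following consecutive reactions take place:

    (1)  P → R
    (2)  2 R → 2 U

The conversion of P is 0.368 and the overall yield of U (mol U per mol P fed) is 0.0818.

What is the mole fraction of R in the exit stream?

0.286

Conversion of P: P consumed = 1ξ₁ = 0.368 × 765 → ξ₁ = 281.5 mol.
Yield of U: 2ξ₂ / 765 = 0.0818 → ξ₂ = 31.29 mol.
Outlet amounts (n = n₀ + Σ ν·ξ):
  P: 765 − 1(281.5) = 483.5
  R: 0 + 1(281.5) − 2(31.29) = 218.9
  U: 0 + 2(31.29) = 62.58
Total out = 765 mol; y_R = 218.9 / 765 = 0.2862.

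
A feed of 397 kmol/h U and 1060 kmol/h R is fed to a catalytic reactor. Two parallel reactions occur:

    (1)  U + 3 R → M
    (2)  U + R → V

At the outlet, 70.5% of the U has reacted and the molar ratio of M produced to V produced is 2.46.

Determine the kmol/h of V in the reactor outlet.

80.9 kmol/h

Conversion of U: U consumed = 0.705 × 397 = 279.9 kmol/h = 1ξ₁ + 1ξ₂.
Selectivity: 1ξ₁ / (1ξ₂) = 2.46 → ξ₁ = 2.46 ξ₂.
Substitute: (1·2.46 + 1) ξ₂ = 279.9 → ξ₂ = 80.89 kmol/h, ξ₁ = 199 kmol/h.
Outlet amounts (n = n₀ + Σ ν·ξ):
  U: 397 − 1(199) − 1(80.89) = 117.1
  R: 1060 − 3(199) − 1(80.89) = 382.1
  M: 0 + 1(199) = 199
  V: 0 + 1(80.89) = 80.89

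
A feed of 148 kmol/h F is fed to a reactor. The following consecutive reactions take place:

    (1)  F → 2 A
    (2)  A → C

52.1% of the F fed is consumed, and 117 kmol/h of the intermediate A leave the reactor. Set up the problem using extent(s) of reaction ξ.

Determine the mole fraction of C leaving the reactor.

Conversion of F: F consumed = 1ξ₁ = 0.521 × 148 → ξ₁ = 77.11 kmol/h.
A balance: n_A = 0 + 2ξ₁ − 1ξ₂ = 117 → ξ₂ = (2·77.11 − 117)/1 = 37.22 kmol/h.
Outlet amounts (n = n₀ + Σ ν·ξ):
  F: 148 − 1(77.11) = 70.89
  A: 0 + 2(77.11) − 1(37.22) = 117
  C: 0 + 1(37.22) = 37.22
Total out = 225.1 kmol/h; y_C = 37.22 / 225.1 = 0.1653.

0.165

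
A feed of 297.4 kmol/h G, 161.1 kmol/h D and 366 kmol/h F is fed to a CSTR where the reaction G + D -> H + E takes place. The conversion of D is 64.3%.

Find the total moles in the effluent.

824 kmol/h

D reacted = 0.643 × 161.1 = 103.6 kmol/h; ν_D = −1, so ξ = 103.6/1 = 103.6 kmol/h.
Outlet amounts (n = n₀ + ν ξ):
  G: 297.4 − 1(103.6) = 193.8
  D: 161.1 − 1(103.6) = 57.51
  H: 0 + 1(103.6) = 103.6
  E: 0 + 1(103.6) = 103.6
  F: 366 (inert)
Total out = 193.8 + 57.51 + 103.6 + 103.6 + 366 = 824.5 kmol/h.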